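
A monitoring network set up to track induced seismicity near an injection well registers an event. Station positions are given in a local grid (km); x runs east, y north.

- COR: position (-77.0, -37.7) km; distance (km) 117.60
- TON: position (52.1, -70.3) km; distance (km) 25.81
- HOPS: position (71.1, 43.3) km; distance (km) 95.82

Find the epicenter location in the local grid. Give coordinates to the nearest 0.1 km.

Circle about each station: (x + 77.0)² + (y + 37.7)² = 117.60²; (x − 52.1)² + (y + 70.3)² = 25.81²; (x − 71.1)² + (y − 43.3)² = 95.82².
Subtracting the COR equation from the TON and HOPS equations removes the quadratic terms:
258.2 x − 65.2 y = 13469.81
296.2 x + 162.0 y = 4228.10
Solving the 2×2 system: x ≈ 40.2, y ≈ -47.4 km.

40.2 km east, -47.4 km north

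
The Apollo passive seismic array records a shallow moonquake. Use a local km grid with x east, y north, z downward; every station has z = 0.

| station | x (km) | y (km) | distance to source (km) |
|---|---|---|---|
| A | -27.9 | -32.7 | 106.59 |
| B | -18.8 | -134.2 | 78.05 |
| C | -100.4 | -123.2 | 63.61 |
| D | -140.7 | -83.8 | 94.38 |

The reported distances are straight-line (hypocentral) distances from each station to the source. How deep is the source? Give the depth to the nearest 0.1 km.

depth ≈ 55.1 km

Each station gives a sphere (x−x_i)² + (y−y_i)² + z² = d_i² (stations at z=0).
Subtracting the A sphere from B and C: z² cancels, leaving linear equations in x and y:
18.2 x − 203.0 y = 21785.01
-145.0 x − 181.0 y = 30725.90
Solving: x ≈ -70.099, y ≈ -113.600 km (keep extra digits for the depth step; rounded: -70.1, -113.6).
Then from the A sphere: z² = 106.59² − (x + 27.9)² − (y + 32.7)² with x = -70.099, y = -113.600, so z ≈ 55.099 ≈ 55.1 km.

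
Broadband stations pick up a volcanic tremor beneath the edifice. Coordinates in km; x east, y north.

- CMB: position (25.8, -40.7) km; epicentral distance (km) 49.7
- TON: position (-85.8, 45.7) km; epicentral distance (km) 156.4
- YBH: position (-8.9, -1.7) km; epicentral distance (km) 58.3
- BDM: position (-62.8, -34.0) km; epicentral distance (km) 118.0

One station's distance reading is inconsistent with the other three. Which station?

Solve using three stations at a time. Using CMB, YBH, BDM (subtract circle equations pairwise → linear system) gives (x, y) ≈ (49.2, 3.2).
Distances from that point to each station vs reported:
  CMB: calculated 49.7 vs reported 49.7 → residual 0.0 km
  TON: calculated 141.5 vs reported 156.4 → residual 14.9 km
  YBH: calculated 58.3 vs reported 58.3 → residual 0.0 km
  BDM: calculated 118.0 vs reported 118.0 → residual 0.0 km
CMB, YBH, BDM are mutually consistent (residuals ≈ 0); TON is off by 14.9 km.

TON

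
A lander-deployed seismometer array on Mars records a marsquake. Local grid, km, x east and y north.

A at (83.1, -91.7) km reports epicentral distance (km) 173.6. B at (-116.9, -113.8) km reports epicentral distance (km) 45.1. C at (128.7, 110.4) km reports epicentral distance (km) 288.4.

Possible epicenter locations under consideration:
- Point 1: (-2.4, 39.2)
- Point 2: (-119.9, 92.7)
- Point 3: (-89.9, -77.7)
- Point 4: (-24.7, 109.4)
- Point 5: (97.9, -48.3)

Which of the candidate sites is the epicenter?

Point 3

For each candidate, compare |candidate − station| to the reported distance:
Point 1: residuals A 17.3, B 146.0, C 139.2 → max 146.0 km
Point 2: residuals A 100.6, B 161.4, C 39.2 → max 161.4 km
Point 3: residuals A 0.0, B 0.0, C 0.0 → max 0.0 km
Point 4: residuals A 54.6, B 196.4, C 135.0 → max 196.4 km
Point 5: residuals A 127.7, B 179.5, C 126.7 → max 179.5 km
Only Point 3 has all residuals ≈ 0.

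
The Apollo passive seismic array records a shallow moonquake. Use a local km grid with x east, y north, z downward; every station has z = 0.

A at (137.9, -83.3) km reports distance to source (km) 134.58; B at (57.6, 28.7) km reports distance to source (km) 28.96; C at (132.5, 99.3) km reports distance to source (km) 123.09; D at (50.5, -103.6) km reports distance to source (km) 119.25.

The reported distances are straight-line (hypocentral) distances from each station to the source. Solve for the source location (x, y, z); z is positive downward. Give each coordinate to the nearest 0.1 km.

Each station gives a sphere (x−x_i)² + (y−y_i)² + z² = d_i² (stations at z=0).
Subtracting the A sphere from B and C: z² cancels, leaving linear equations in x and y:
-160.6 x + 224.0 y = -4540.76
-10.8 x + 365.2 y = 4422.07
Solving: x ≈ 47.105, y ≈ 13.502 km (keep extra digits for the depth step; rounded: 47.1, 13.5).
Then from the A sphere: z² = 134.58² − (x − 137.9)² − (y + 83.3)² with x = 47.105, y = 13.502, so z ≈ 22.303 ≈ 22.3 km.
Check against D (with the unrounded solution): distance 119.26 ≈ 119.25 km. ✓

x ≈ 47.1 km, y ≈ 13.5 km, depth ≈ 22.3 km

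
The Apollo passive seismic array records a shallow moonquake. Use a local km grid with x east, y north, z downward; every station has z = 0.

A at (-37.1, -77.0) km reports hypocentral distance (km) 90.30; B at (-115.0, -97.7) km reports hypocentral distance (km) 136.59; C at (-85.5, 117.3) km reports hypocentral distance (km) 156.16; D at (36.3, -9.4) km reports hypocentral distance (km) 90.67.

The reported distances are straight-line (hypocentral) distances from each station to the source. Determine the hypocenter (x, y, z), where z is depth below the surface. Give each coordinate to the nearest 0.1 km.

Each station gives a sphere (x−x_i)² + (y−y_i)² + z² = d_i² (stations at z=0).
Subtracting the A sphere from B and C: z² cancels, leaving linear equations in x and y:
-155.8 x − 41.4 y = 4962.14
-96.8 x + 388.6 y = -2467.73
Solving: x ≈ -28.289, y ≈ -13.397 km (keep extra digits for the depth step; rounded: -28.3, -13.4).
Then from the A sphere: z² = 90.30² − (x + 37.1)² − (y + 77.0)² with x = -28.289, y = -13.397, so z ≈ 63.491 ≈ 63.5 km.
Check against D (with the unrounded solution): distance 90.66 ≈ 90.67 km. ✓

(-28.3, -13.4, 63.5)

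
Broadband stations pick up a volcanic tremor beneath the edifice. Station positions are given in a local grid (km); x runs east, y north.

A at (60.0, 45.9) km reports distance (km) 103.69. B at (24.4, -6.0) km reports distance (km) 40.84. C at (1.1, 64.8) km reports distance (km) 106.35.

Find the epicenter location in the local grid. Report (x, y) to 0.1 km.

4.2 km east, -41.5 km north

Circle about each station: (x − 60.0)² + (y − 45.9)² = 103.69²; (x − 24.4)² + (y + 6.0)² = 40.84²; (x − 1.1)² + (y − 64.8)² = 106.35².
Subtracting pairs of circle equations eliminates x²+y² and gives linear equations (the radical axes):
-71.2 x − 103.8 y = 4008.26
-117.8 x + 37.8 y = -2065.27
Solving the 2×2 system: x ≈ 4.2, y ≈ -41.5 km.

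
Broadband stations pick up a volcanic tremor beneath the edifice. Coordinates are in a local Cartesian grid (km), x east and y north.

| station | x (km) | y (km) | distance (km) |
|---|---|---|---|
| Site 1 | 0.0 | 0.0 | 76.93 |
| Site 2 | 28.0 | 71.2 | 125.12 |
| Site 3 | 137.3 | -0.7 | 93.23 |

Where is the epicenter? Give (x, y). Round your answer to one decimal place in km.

58.3 km east, -50.2 km north

Circle about each station: x² + y² = 76.93²; (x − 28.0)² + (y − 71.2)² = 125.12²; (x − 137.3)² + (y + 0.7)² = 93.23².
Subtracting the Site 1 equation from the Site 2 and Site 3 equations removes the quadratic terms:
56.0 x + 142.4 y = -3883.35
274.6 x − 1.4 y = 16078.17
Solving the 2×2 system: x ≈ 58.3, y ≈ -50.2 km.
Check against Site 1 (with the unrounded x, y): √(x²+y²) = 76.93 ≈ 76.93 km. ✓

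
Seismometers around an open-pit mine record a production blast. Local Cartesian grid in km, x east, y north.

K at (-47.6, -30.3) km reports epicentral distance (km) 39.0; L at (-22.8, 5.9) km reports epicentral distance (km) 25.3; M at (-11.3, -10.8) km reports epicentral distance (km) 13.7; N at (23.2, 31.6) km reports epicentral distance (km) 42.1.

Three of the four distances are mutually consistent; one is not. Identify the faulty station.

K

Solve using three stations at a time. Using L, M, N (subtract circle equations pairwise → linear system) gives (x, y) ≈ (0.5, -3.9).
Distances from that point to each station vs reported:
  K: calculated 54.9 vs reported 39.0 → residual 15.9 km
  L: calculated 25.3 vs reported 25.3 → residual 0.0 km
  M: calculated 13.7 vs reported 13.7 → residual 0.0 km
  N: calculated 42.1 vs reported 42.1 → residual 0.0 km
L, M, N are mutually consistent (residuals ≈ 0); K is off by 15.9 km.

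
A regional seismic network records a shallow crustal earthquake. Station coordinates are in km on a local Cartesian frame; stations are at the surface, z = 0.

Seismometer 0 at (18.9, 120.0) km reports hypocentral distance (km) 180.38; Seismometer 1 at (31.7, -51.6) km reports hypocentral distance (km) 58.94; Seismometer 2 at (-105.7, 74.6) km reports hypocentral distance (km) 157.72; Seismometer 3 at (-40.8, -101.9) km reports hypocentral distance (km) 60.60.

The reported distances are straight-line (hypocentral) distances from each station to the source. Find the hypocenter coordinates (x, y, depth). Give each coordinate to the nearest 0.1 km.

Each station gives a sphere (x−x_i)² + (y−y_i)² + z² = d_i² (stations at z=0).
Subtracting the Seismometer 0 sphere from Seismometer 1 and Seismometer 2: z² cancels, leaving linear equations in x and y:
25.6 x − 343.2 y = 17973.26
-249.2 x − 90.8 y = 9641.79
Solving: x ≈ -19.090, y ≈ -53.794 km (keep extra digits for the depth step; rounded: -19.1, -53.8).
Then from the Seismometer 0 sphere: z² = 180.38² − (x − 18.9)² − (y − 120.0)² with x = -19.090, y = -53.794, so z ≈ 29.822 ≈ 29.8 km.

(-19.1, -53.8, 29.8)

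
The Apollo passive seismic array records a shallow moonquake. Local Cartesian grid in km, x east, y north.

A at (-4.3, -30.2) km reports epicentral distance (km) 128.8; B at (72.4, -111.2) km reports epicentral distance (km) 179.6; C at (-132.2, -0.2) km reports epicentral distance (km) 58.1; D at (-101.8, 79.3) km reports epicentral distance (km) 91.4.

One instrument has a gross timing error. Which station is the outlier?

Solve using three stations at a time. Using B, C, D (subtract circle equations pairwise → linear system) gives (x, y) ≈ (-74.6, -8.0).
Distances from that point to each station vs reported:
  A: calculated 73.7 vs reported 128.8 → residual 55.1 km
  B: calculated 179.6 vs reported 179.6 → residual 0.0 km
  C: calculated 58.1 vs reported 58.1 → residual 0.0 km
  D: calculated 91.4 vs reported 91.4 → residual 0.0 km
B, C, D are mutually consistent (residuals ≈ 0); A is off by 55.1 km.

A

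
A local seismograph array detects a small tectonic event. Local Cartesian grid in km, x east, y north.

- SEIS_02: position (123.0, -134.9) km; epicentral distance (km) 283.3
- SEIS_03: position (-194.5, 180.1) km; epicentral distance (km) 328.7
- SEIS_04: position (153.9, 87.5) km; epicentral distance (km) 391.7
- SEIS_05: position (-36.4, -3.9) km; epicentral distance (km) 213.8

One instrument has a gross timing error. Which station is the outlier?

Solve using three stations at a time. Using SEIS_02, SEIS_03, SEIS_04 (subtract circle equations pairwise → linear system) gives (x, y) ≈ (-160.0, -146.7).
Distances from that point to each station vs reported:
  SEIS_02: calculated 283.2 vs reported 283.3 → residual 0.1 km
  SEIS_03: calculated 328.7 vs reported 328.7 → residual 0.0 km
  SEIS_04: calculated 391.7 vs reported 391.7 → residual 0.0 km
  SEIS_05: calculated 188.9 vs reported 213.8 → residual 24.9 km
SEIS_02, SEIS_03, SEIS_04 are mutually consistent (residuals ≈ 0); SEIS_05 is off by 24.9 km.

SEIS_05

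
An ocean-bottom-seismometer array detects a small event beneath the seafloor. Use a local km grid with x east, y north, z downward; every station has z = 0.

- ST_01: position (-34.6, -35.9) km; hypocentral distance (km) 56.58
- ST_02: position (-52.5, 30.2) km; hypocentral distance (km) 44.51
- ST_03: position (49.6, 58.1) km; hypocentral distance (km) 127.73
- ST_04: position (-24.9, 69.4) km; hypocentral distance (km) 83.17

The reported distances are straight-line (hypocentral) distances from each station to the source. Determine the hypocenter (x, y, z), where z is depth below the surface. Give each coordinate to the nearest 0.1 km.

Each station gives a sphere (x−x_i)² + (y−y_i)² + z² = d_i² (stations at z=0).
Subtracting the ST_01 sphere from ST_02 and ST_03: z² cancels, leaving linear equations in x and y:
-35.8 x + 132.2 y = 2402.48
168.4 x + 188.0 y = -9763.86
Solving: x ≈ -60.099, y ≈ 1.898 km (keep extra digits for the depth step; rounded: -60.1, 1.9).
Then from the ST_01 sphere: z² = 56.58² − (x + 34.6)² − (y + 35.9)² with x = -60.099, y = 1.898, so z ≈ 33.502 ≈ 33.5 km.

(-60.1, 1.9, 33.5)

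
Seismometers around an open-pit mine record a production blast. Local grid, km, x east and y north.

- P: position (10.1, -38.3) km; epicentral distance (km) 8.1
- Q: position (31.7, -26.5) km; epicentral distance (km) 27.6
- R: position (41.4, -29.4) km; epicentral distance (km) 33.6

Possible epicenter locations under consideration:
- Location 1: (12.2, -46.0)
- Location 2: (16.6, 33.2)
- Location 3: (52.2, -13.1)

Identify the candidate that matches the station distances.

For each candidate, compare |candidate − station| to the reported distance:
Location 1: residuals P 0.1, Q 0.0, R 0.0 → max 0.1 km
Location 2: residuals P 63.7, Q 34.0, R 33.7 → max 63.7 km
Location 3: residuals P 41.0, Q 3.1, R 14.0 → max 41.0 km
Only Location 1 has all residuals ≈ 0.

Location 1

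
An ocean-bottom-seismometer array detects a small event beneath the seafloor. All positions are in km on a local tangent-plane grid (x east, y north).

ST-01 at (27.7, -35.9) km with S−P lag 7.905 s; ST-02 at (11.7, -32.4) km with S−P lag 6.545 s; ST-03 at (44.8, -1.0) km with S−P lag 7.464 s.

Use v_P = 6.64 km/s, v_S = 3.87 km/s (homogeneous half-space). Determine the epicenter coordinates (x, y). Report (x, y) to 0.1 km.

Distance from S−P lag: d = Δt · v_P v_S / (v_P − v_S) = Δt · (6.64·3.87)/(6.64−3.87) ≈ 9.2768·Δt.
So d_ST-01 = 73.33, d_ST-02 = 60.72, d_ST-03 = 69.24 km.
Circle about each station: (x − 27.7)² + (y + 35.9)² = 73.33²; (x − 11.7)² + (y + 32.4)² = 60.72²; (x − 44.8)² + (y + 1.0)² = 69.24².
Subtracting the ST-01 equation from the ST-02 and ST-03 equations removes the quadratic terms:
-32.0 x + 7.0 y = 820.92
34.2 x + 69.8 y = 535.05
Solving the 2×2 system: x ≈ -21.7, y ≈ 18.3 km.
Check against ST-01 (with the unrounded x, y): √((x − 27.7)²+(y + 35.9)²) = 73.29 ≈ 73.33 km. ✓

(-21.7, 18.3)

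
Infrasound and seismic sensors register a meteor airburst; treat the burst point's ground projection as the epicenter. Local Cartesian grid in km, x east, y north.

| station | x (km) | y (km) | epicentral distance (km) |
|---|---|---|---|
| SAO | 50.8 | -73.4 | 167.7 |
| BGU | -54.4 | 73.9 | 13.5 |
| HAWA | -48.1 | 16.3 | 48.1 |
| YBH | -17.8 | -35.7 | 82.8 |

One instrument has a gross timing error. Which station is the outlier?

YBH

Solve using three stations at a time. Using SAO, BGU, HAWA (subtract circle equations pairwise → linear system) gives (x, y) ≈ (-44.9, 64.3).
Distances from that point to each station vs reported:
  SAO: calculated 167.7 vs reported 167.7 → residual 0.0 km
  BGU: calculated 13.5 vs reported 13.5 → residual 0.0 km
  HAWA: calculated 48.1 vs reported 48.1 → residual 0.0 km
  YBH: calculated 103.6 vs reported 82.8 → residual 20.8 km
SAO, BGU, HAWA are mutually consistent (residuals ≈ 0); YBH is off by 20.8 km.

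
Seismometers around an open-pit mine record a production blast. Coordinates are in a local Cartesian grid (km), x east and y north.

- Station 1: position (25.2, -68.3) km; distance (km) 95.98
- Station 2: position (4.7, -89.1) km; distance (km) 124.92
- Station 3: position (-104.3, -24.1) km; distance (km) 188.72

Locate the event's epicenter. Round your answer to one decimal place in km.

Circle about each station: (x − 25.2)² + (y + 68.3)² = 95.98²; (x − 4.7)² + (y + 89.1)² = 124.92²; (x + 104.3)² + (y + 24.1)² = 188.72².
Subtracting the Station 1 equation from the Station 2 and Station 3 equations removes the quadratic terms:
-41.0 x − 41.6 y = -3731.88
-259.0 x + 88.4 y = -20243.71
Solving the 2×2 system: x ≈ 81.4, y ≈ 9.5 km.

81.4 km east, 9.5 km north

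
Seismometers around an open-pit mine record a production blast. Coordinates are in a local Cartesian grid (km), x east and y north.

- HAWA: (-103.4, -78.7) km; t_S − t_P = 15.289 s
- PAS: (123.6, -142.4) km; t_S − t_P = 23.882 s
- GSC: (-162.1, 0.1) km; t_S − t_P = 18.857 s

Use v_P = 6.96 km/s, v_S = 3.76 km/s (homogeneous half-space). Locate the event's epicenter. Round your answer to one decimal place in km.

(-7.9, 2.0)

Distance from S−P lag: d = Δt · v_P v_S / (v_P − v_S) = Δt · (6.96·3.76)/(6.96−3.76) ≈ 8.1780·Δt.
So d_HAWA = 125.03, d_PAS = 195.31, d_GSC = 154.21 km.
Circle about each station: (x + 103.4)² + (y + 78.7)² = 125.03²; (x − 123.6)² + (y + 142.4)² = 195.31²; (x + 162.1)² + (y − 0.1)² = 154.21².
Subtracting the HAWA equation from the PAS and GSC equations removes the quadratic terms:
454.0 x − 127.4 y = -3844.03
-117.4 x + 157.6 y = 1242.95
Solving the 2×2 system: x ≈ -7.9, y ≈ 2.0 km.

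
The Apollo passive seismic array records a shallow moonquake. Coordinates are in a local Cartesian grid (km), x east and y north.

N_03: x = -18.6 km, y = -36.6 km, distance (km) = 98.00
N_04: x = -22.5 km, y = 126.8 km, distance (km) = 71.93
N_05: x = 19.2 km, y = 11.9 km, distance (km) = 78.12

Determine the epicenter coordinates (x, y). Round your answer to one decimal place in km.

Circle about each station: (x + 18.6)² + (y + 36.6)² = 98.00²; (x + 22.5)² + (y − 126.8)² = 71.93²; (x − 19.2)² + (y − 11.9)² = 78.12².
Subtracting the N_03 equation from the N_04 and N_05 equations removes the quadratic terms:
-7.8 x + 326.8 y = 19329.05
75.6 x + 97.0 y = 2326.00
Solving the 2×2 system: x ≈ -43.8, y ≈ 58.1 km.

x ≈ -43.8 km, y ≈ 58.1 km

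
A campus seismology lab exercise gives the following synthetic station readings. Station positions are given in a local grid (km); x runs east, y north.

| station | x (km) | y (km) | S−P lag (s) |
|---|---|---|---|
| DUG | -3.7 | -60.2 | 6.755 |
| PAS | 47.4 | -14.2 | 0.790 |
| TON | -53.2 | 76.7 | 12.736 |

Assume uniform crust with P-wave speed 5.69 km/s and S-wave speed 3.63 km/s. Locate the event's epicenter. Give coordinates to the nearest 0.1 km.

Distance from S−P lag: d = Δt · v_P v_S / (v_P − v_S) = Δt · (5.69·3.63)/(5.69−3.63) ≈ 10.0266·Δt.
So d_DUG = 67.73, d_PAS = 7.92, d_TON = 127.70 km.
Circle about each station: (x + 3.7)² + (y + 60.2)² = 67.73²; (x − 47.4)² + (y + 14.2)² = 7.92²; (x + 53.2)² + (y − 76.7)² = 127.70².
Subtracting pairs of circle equations eliminates x²+y² and gives linear equations (the radical axes):
102.2 x + 92.0 y = 3335.30
-99.0 x + 273.8 y = -6644.54
Solving the 2×2 system: x ≈ 41.1, y ≈ -9.4 km.

x ≈ 41.1 km, y ≈ -9.4 km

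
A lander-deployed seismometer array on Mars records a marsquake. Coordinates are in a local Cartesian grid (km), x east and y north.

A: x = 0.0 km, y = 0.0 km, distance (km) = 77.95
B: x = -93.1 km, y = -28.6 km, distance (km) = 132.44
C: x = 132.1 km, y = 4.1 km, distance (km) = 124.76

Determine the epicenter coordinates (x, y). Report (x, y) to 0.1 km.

x ≈ 32.4 km, y ≈ -70.9 km

Circle about each station: x² + y² = 77.95²; (x + 93.1)² + (y + 28.6)² = 132.44²; (x − 132.1)² + (y − 4.1)² = 124.76².
Subtracting the A equation from the B and C equations removes the quadratic terms:
-186.2 x − 57.2 y = -1978.58
264.2 x + 8.2 y = 7978.36
Solving the 2×2 system: x ≈ 32.4, y ≈ -70.9 km.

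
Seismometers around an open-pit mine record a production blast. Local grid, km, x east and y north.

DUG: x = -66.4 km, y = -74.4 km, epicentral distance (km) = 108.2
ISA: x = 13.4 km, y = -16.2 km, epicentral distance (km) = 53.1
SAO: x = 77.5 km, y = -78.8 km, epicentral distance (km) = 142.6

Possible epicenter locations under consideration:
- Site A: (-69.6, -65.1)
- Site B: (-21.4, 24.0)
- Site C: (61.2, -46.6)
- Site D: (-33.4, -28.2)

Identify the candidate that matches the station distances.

Site B

For each candidate, compare |candidate − station| to the reported distance:
Site A: residuals DUG 98.4, ISA 43.2, SAO 5.1 → max 98.4 km
Site B: residuals DUG 0.0, ISA 0.1, SAO 0.1 → max 0.1 km
Site C: residuals DUG 22.4, ISA 3.5, SAO 106.5 → max 106.5 km
Site D: residuals DUG 51.4, ISA 4.8, SAO 20.7 → max 51.4 km
Only Site B has all residuals ≈ 0.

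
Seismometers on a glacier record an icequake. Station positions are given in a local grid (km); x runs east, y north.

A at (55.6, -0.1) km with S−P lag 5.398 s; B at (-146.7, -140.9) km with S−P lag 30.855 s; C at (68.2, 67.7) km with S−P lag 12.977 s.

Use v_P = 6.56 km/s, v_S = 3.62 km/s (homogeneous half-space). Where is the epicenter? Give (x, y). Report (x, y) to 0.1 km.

(79.6, -36.5)

Distance from S−P lag: d = Δt · v_P v_S / (v_P − v_S) = Δt · (6.56·3.62)/(6.56−3.62) ≈ 8.0773·Δt.
So d_A = 43.60, d_B = 249.22, d_C = 104.82 km.
Circle about each station: (x − 55.6)² + (y + 0.1)² = 43.60²; (x + 146.7)² + (y + 140.9)² = 249.22²; (x − 68.2)² + (y − 67.7)² = 104.82².
Subtracting the A equation from the B and C equations removes the quadratic terms:
-404.6 x − 281.6 y = -21927.32
25.2 x + 135.6 y = -2943.11
Solving the 2×2 system: x ≈ 79.6, y ≈ -36.5 km.
Check against A (with the unrounded x, y): √((x − 55.6)²+(y + 0.1)²) = 43.60 ≈ 43.60 km. ✓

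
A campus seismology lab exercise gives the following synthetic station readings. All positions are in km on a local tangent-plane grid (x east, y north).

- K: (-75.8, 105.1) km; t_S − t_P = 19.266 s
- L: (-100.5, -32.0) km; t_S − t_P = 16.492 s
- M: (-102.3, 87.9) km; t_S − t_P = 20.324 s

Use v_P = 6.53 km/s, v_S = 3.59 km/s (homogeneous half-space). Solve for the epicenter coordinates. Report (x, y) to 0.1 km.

Distance from S−P lag: d = Δt · v_P v_S / (v_P − v_S) = Δt · (6.53·3.59)/(6.53−3.59) ≈ 7.9737·Δt.
So d_K = 153.62, d_L = 131.50, d_M = 162.06 km.
Circle about each station: (x + 75.8)² + (y − 105.1)² = 153.62²; (x + 100.5)² + (y + 32.0)² = 131.50²; (x + 102.3)² + (y − 87.9)² = 162.06².
Subtracting pairs of circle equations eliminates x²+y² and gives linear equations (the radical axes):
-49.4 x − 274.2 y = 639.45
-53.0 x − 34.4 y = -1264.29
Solving the 2×2 system: x ≈ 28.7, y ≈ -7.5 km.

x ≈ 28.7 km, y ≈ -7.5 km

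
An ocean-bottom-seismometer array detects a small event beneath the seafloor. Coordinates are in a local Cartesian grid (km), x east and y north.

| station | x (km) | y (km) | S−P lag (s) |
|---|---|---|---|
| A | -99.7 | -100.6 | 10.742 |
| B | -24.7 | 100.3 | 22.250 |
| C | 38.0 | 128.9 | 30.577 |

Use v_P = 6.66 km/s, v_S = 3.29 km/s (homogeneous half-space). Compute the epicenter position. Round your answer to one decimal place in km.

Distance from S−P lag: d = Δt · v_P v_S / (v_P − v_S) = Δt · (6.66·3.29)/(6.66−3.29) ≈ 6.5019·Δt.
So d_A = 69.84, d_B = 144.67, d_C = 198.81 km.
Circle about each station: (x + 99.7)² + (y + 100.6)² = 69.84²; (x + 24.7)² + (y − 100.3)² = 144.67²; (x − 38.0)² + (y − 128.9)² = 198.81².
Subtracting the A equation from the B and C equations removes the quadratic terms:
150.0 x + 401.8 y = -25442.05
275.4 x + 459.0 y = -36649.03
Solving the 2×2 system: x ≈ -72.9, y ≈ -36.1 km.

-72.9 km east, -36.1 km north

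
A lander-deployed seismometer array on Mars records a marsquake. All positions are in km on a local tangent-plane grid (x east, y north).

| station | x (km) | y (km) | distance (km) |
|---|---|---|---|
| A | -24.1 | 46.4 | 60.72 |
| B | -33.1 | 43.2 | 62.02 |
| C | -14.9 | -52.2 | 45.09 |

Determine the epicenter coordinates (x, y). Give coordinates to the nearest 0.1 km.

(-0.4, -9.5)

Circle about each station: (x + 24.1)² + (y − 46.4)² = 60.72²; (x + 33.1)² + (y − 43.2)² = 62.02²; (x + 14.9)² + (y + 52.2)² = 45.09².
Subtracting the A equation from the B and C equations removes the quadratic terms:
-18.0 x − 6.4 y = 68.52
18.4 x − 197.2 y = 1866.89
Solving the 2×2 system: x ≈ -0.4, y ≈ -9.5 km.
Check against A (with the unrounded x, y): √((x + 24.1)²+(y − 46.4)²) = 60.71 ≈ 60.72 km. ✓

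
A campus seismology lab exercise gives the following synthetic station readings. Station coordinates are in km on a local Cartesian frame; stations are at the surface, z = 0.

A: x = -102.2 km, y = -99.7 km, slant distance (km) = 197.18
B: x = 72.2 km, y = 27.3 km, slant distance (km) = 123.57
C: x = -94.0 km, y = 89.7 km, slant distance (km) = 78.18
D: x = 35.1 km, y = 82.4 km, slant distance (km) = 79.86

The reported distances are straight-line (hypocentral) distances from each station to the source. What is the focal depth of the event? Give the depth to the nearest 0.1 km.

Each station gives a sphere (x−x_i)² + (y−y_i)² + z² = d_i² (stations at z=0).
Subtracting the A sphere from B and C: z² cancels, leaving linear equations in x and y:
348.8 x + 254.0 y = 9183.61
16.4 x + 378.8 y = 29265.00
Solving: x ≈ -30.905, y ≈ 78.595 km (keep extra digits for the depth step; rounded: -30.9, 78.6).
Then from the A sphere: z² = 197.18² − (x + 102.2)² − (y + 99.7)² with x = -30.905, y = 78.595, so z ≈ 44.809 ≈ 44.8 km.

z ≈ 44.8 km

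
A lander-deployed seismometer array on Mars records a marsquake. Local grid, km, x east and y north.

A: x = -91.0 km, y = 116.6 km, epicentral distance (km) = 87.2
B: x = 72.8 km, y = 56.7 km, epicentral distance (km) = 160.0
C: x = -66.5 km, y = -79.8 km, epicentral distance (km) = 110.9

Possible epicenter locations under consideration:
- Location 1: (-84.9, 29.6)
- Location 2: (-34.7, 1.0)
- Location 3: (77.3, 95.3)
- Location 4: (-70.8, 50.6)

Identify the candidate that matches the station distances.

For each candidate, compare |candidate − station| to the reported distance:
Location 1: residuals A 0.0, B 0.0, C 0.0 → max 0.0 km
Location 2: residuals A 41.4, B 38.9, C 24.1 → max 41.4 km
Location 3: residuals A 82.4, B 121.1, C 115.7 → max 121.1 km
Location 4: residuals A 18.2, B 16.3, C 19.6 → max 19.6 km
Only Location 1 has all residuals ≈ 0.

Location 1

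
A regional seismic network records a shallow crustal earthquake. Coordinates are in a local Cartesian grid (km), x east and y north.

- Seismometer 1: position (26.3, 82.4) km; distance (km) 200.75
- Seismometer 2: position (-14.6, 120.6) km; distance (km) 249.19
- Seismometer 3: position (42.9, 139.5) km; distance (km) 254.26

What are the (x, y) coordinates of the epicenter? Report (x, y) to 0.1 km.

71.9 km east, -113.1 km north

Circle about each station: (x − 26.3)² + (y − 82.4)² = 200.75²; (x + 14.6)² + (y − 120.6)² = 249.19²; (x − 42.9)² + (y − 139.5)² = 254.26².
Subtracting the Seismometer 1 equation from the Seismometer 2 and Seismometer 3 equations removes the quadratic terms:
-81.8 x + 76.4 y = -14519.02
33.2 x + 114.2 y = -10528.38
Solving the 2×2 system: x ≈ 71.9, y ≈ -113.1 km.
Check against Seismometer 1 (with the unrounded x, y): √((x − 26.3)²+(y − 82.4)²) = 200.73 ≈ 200.75 km. ✓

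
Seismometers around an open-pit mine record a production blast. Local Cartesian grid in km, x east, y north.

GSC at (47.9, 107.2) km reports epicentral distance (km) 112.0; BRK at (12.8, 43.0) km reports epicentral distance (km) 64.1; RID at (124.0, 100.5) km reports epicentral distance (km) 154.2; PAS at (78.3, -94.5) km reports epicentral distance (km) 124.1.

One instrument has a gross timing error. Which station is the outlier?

Solve using three stations at a time. Using GSC, RID, PAS (subtract circle equations pairwise → linear system) gives (x, y) ≈ (3.4, 4.4).
Distances from that point to each station vs reported:
  GSC: calculated 112.0 vs reported 112.0 → residual 0.0 km
  BRK: calculated 39.7 vs reported 64.1 → residual 24.4 km
  RID: calculated 154.2 vs reported 154.2 → residual 0.0 km
  PAS: calculated 124.1 vs reported 124.1 → residual 0.0 km
GSC, RID, PAS are mutually consistent (residuals ≈ 0); BRK is off by 24.4 km.

BRK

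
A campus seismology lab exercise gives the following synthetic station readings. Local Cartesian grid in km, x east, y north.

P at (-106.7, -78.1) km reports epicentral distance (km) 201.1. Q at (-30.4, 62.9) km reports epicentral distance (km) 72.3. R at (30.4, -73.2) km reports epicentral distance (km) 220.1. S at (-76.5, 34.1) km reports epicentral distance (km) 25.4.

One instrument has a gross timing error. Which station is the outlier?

Solve using three stations at a time. Using P, Q, R (subtract circle equations pairwise → linear system) gives (x, y) ≈ (-74.3, 120.4).
Distances from that point to each station vs reported:
  P: calculated 201.1 vs reported 201.1 → residual 0.0 km
  Q: calculated 72.4 vs reported 72.3 → residual 0.1 km
  R: calculated 220.1 vs reported 220.1 → residual 0.0 km
  S: calculated 86.3 vs reported 25.4 → residual 60.9 km
P, Q, R are mutually consistent (residuals ≈ 0); S is off by 60.9 km.

S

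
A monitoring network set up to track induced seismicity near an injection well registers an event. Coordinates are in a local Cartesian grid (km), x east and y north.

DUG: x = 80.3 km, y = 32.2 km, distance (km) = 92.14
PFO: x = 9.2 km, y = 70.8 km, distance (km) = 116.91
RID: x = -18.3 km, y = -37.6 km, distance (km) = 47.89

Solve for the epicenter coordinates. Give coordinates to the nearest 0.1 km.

x ≈ 29.1 km, y ≈ -44.4 km

Circle about each station: (x − 80.3)² + (y − 32.2)² = 92.14²; (x − 9.2)² + (y − 70.8)² = 116.91²; (x + 18.3)² + (y + 37.6)² = 47.89².
Subtracting the DUG equation from the PFO and RID equations removes the quadratic terms:
-142.2 x + 77.2 y = -7565.82
-197.2 x − 139.6 y = 460.05
Solving the 2×2 system: x ≈ 29.1, y ≈ -44.4 km.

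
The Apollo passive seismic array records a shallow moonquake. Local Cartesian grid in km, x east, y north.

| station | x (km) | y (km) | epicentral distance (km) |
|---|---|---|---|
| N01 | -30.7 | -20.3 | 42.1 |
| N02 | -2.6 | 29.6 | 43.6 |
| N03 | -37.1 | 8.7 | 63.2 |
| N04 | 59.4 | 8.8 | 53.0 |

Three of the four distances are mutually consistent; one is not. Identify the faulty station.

Solve using three stations at a time. Using N01, N02, N04 (subtract circle equations pairwise → linear system) gives (x, y) ≈ (10.6, -12.0).
Distances from that point to each station vs reported:
  N01: calculated 42.1 vs reported 42.1 → residual 0.0 km
  N02: calculated 43.6 vs reported 43.6 → residual 0.0 km
  N03: calculated 52.0 vs reported 63.2 → residual 11.2 km
  N04: calculated 53.0 vs reported 53.0 → residual 0.0 km
N01, N02, N04 are mutually consistent (residuals ≈ 0); N03 is off by 11.2 km.

N03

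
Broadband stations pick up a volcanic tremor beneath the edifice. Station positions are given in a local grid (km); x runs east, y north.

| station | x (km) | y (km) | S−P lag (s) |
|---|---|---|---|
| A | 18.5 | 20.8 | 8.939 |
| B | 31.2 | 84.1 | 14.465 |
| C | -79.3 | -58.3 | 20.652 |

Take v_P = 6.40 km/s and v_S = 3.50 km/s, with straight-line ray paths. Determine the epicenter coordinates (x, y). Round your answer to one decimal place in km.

(75.2, -18.6)

Distance from S−P lag: d = Δt · v_P v_S / (v_P − v_S) = Δt · (6.40·3.50)/(6.40−3.50) ≈ 7.7241·Δt.
So d_A = 69.05, d_B = 111.73, d_C = 159.52 km.
Circle about each station: (x − 18.5)² + (y − 20.8)² = 69.05²; (x − 31.2)² + (y − 84.1)² = 111.73²; (x + 79.3)² + (y + 58.3)² = 159.52².
Subtracting the A equation from the B and C equations removes the quadratic terms:
25.4 x + 126.6 y = -444.33
-195.6 x − 158.2 y = -11766.24
Solving the 2×2 system: x ≈ 75.2, y ≈ -18.6 km.
Check against A (with the unrounded x, y): √((x − 18.5)²+(y − 20.8)²) = 69.04 ≈ 69.05 km. ✓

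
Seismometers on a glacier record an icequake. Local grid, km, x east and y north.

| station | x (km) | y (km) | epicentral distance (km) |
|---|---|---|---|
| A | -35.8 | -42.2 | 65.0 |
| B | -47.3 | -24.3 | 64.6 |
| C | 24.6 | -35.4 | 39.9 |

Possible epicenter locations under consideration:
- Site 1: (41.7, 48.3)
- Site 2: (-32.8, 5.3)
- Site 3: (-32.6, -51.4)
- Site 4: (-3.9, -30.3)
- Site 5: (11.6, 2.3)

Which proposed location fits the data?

Site 5

For each candidate, compare |candidate − station| to the reported distance:
Site 1: residuals A 54.1, B 50.3, C 45.5 → max 54.1 km
Site 2: residuals A 17.4, B 31.6, C 30.5 → max 31.6 km
Site 3: residuals A 55.3, B 33.8, C 19.5 → max 55.3 km
Site 4: residuals A 31.0, B 20.8, C 10.9 → max 31.0 km
Site 5: residuals A 0.0, B 0.0, C 0.0 → max 0.0 km
Only Site 5 has all residuals ≈ 0.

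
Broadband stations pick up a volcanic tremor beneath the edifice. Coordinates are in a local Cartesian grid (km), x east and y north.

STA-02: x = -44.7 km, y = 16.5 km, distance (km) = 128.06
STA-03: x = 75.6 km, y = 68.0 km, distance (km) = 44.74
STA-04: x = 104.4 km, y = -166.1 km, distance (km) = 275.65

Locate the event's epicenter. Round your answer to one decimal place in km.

48.9 km east, 103.9 km north

Circle about each station: (x + 44.7)² + (y − 16.5)² = 128.06²; (x − 75.6)² + (y − 68.0)² = 44.74²; (x − 104.4)² + (y + 166.1)² = 275.65².
Subtracting the STA-02 equation from the STA-03 and STA-04 equations removes the quadratic terms:
240.6 x + 103.0 y = 22466.72
298.2 x − 365.2 y = -23365.33
Solving the 2×2 system: x ≈ 48.9, y ≈ 103.9 km.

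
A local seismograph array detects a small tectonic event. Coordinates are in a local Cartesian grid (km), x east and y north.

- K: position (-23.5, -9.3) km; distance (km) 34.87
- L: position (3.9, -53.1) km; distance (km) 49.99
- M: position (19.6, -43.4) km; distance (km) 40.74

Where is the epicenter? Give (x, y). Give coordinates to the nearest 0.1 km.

Circle about each station: (x + 23.5)² + (y + 9.3)² = 34.87²; (x − 3.9)² + (y + 53.1)² = 49.99²; (x − 19.6)² + (y + 43.4)² = 40.74².
Subtracting the K equation from the L and M equations removes the quadratic terms:
54.8 x − 87.6 y = 913.00
86.2 x − 68.2 y = 1185.15
Solving the 2×2 system: x ≈ 10.9, y ≈ -3.6 km.

10.9 km east, -3.6 km north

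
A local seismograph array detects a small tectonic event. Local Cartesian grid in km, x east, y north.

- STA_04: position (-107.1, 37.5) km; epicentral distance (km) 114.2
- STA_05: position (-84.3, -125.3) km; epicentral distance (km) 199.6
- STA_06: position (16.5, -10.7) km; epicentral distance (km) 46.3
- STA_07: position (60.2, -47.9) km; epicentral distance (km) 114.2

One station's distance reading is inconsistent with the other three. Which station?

Solve using three stations at a time. Using STA_04, STA_05, STA_07 (subtract circle equations pairwise → linear system) gives (x, y) ≈ (6.1, 52.7).
Distances from that point to each station vs reported:
  STA_04: calculated 114.2 vs reported 114.2 → residual 0.0 km
  STA_05: calculated 199.6 vs reported 199.6 → residual 0.0 km
  STA_06: calculated 64.2 vs reported 46.3 → residual 17.9 km
  STA_07: calculated 114.2 vs reported 114.2 → residual 0.0 km
STA_04, STA_05, STA_07 are mutually consistent (residuals ≈ 0); STA_06 is off by 17.9 km.

STA_06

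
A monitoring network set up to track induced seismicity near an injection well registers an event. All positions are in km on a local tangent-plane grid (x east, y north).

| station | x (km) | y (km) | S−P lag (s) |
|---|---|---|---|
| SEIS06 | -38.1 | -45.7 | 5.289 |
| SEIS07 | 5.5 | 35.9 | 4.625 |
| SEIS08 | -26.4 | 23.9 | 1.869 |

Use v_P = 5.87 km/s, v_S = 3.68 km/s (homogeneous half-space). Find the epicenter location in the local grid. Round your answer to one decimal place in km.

Distance from S−P lag: d = Δt · v_P v_S / (v_P − v_S) = Δt · (5.87·3.68)/(5.87−3.68) ≈ 9.8637·Δt.
So d_SEIS06 = 52.17, d_SEIS07 = 45.62, d_SEIS08 = 18.44 km.
Circle about each station: (x + 38.1)² + (y + 45.7)² = 52.17²; (x − 5.5)² + (y − 35.9)² = 45.62²; (x + 26.4)² + (y − 23.9)² = 18.44².
Subtracting the SEIS06 equation from the SEIS07 and SEIS08 equations removes the quadratic terms:
87.2 x + 163.2 y = -1580.52
23.4 x + 139.2 y = 109.75
Solving the 2×2 system: x ≈ -28.6, y ≈ 5.6 km.
Check against SEIS06 (with the unrounded x, y): √((x + 38.1)²+(y + 45.7)²) = 52.17 ≈ 52.17 km. ✓

-28.6 km east, 5.6 km north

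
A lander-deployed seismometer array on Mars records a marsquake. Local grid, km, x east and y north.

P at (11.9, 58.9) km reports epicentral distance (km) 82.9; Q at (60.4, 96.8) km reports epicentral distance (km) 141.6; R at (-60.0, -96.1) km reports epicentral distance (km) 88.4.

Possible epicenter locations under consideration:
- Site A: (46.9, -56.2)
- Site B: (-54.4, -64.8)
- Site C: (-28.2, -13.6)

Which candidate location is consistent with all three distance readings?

Site C

For each candidate, compare |candidate − station| to the reported distance:
Site A: residuals P 37.4, Q 12.0, R 25.7 → max 37.4 km
Site B: residuals P 57.4, Q 56.6, R 56.6 → max 57.4 km
Site C: residuals P 0.0, Q 0.0, R 0.0 → max 0.0 km
Only Site C has all residuals ≈ 0.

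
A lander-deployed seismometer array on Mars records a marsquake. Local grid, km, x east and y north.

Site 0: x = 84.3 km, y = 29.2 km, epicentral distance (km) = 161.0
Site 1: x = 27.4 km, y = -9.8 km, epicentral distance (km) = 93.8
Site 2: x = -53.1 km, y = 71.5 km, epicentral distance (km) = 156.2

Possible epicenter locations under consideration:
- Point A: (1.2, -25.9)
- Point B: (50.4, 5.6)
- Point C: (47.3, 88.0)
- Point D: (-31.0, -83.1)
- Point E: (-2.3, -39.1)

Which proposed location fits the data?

Point D

For each candidate, compare |candidate − station| to the reported distance:
Point A: residuals Site 0 61.3, Site 1 63.0, Site 2 44.7 → max 63.0 km
Point B: residuals Site 0 119.7, Site 1 66.1, Site 2 33.5 → max 119.7 km
Point C: residuals Site 0 91.5, Site 1 6.0, Site 2 54.5 → max 91.5 km
Point D: residuals Site 0 0.0, Site 1 0.1, Site 2 0.0 → max 0.1 km
Point E: residuals Site 0 50.7, Site 1 52.1, Site 2 34.5 → max 52.1 km
Only Point D has all residuals ≈ 0.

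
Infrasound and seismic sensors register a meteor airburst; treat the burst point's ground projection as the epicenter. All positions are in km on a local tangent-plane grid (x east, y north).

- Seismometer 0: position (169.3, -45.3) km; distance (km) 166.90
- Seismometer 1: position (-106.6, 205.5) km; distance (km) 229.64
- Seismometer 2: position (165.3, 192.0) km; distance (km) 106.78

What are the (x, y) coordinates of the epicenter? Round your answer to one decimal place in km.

100.8 km east, 106.9 km north

Circle about each station: (x − 169.3)² + (y + 45.3)² = 166.90²; (x + 106.6)² + (y − 205.5)² = 229.64²; (x − 165.3)² + (y − 192.0)² = 106.78².
Subtracting the Seismometer 0 equation from the Seismometer 1 and Seismometer 2 equations removes the quadratic terms:
-551.8 x + 501.6 y = -1999.69
-8.0 x + 474.6 y = 49927.15
Solving the 2×2 system: x ≈ 100.8, y ≈ 106.9 km.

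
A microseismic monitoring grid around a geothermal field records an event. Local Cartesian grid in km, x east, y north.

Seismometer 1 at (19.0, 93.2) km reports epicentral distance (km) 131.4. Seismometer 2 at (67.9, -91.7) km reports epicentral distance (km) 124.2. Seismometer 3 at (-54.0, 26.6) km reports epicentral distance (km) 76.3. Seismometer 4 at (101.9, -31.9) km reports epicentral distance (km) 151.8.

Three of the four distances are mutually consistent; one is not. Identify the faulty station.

Solve using three stations at a time. Using Seismometer 2, Seismometer 3, Seismometer 4 (subtract circle equations pairwise → linear system) gives (x, y) ≈ (-48.8, -49.5).
Distances from that point to each station vs reported:
  Seismometer 1: calculated 158.0 vs reported 131.4 → residual 26.6 km
  Seismometer 2: calculated 124.2 vs reported 124.2 → residual 0.0 km
  Seismometer 3: calculated 76.2 vs reported 76.3 → residual 0.1 km
  Seismometer 4: calculated 151.8 vs reported 151.8 → residual 0.0 km
Seismometer 2, Seismometer 3, Seismometer 4 are mutually consistent (residuals ≈ 0); Seismometer 1 is off by 26.6 km.

Seismometer 1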